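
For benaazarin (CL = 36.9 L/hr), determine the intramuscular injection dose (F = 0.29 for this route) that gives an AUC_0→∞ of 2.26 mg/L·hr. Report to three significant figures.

Dose = CL × AUC_0→∞ / F
     = 36.9 × 2.26 / 0.29 = 287.566 mg

Dose = 288 mg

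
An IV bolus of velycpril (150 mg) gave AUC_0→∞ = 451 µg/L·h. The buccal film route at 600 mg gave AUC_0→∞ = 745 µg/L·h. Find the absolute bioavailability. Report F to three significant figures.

F = 0.413

F = (AUC_ev / D_ev) / (AUC_iv / D_iv)
  = (745/600) / (451/150)
  = 1.24167 / 3.00667 = 0.4130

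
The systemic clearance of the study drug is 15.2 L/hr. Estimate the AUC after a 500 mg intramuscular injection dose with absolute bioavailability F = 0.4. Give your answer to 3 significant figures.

AUC_0→∞ = F × Dose / CL
        = 0.4 × 500 / 15.2 = 13.1579 mg/L·hr

AUC = 13.2 mg/L·hr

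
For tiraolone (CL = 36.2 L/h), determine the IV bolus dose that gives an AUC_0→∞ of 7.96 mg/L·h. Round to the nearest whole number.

Dose = 288 mg

Dose_iv = CL × AUC_0→∞
     = 36.2 × 7.96 = 288.152 mg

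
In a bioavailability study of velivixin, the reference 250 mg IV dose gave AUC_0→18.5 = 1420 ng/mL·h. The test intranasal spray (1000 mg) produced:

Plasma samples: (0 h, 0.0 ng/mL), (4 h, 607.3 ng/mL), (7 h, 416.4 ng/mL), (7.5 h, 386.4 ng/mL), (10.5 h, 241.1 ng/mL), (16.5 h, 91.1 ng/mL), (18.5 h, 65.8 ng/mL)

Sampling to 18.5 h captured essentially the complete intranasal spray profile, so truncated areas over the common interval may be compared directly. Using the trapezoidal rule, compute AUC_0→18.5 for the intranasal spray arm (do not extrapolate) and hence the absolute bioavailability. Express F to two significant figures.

F = 0.89

Trapezoidal AUC_0→18.5 (intranasal spray):
  [0→4]: (0.0+607.3)/2 × 4 = 1214.6
  [4→7]: (607.3+416.4)/2 × 3 = 1535.55
  [7→7.5]: (416.4+386.4)/2 × 0.5 = 200.7
  [7.5→10.5]: (386.4+241.1)/2 × 3 = 941.25
  [10.5→16.5]: (241.1+91.1)/2 × 6 = 996.6
  [16.5→18.5]: (91.1+65.8)/2 × 2 = 156.9
  Sum = 5045.6 ng/mL·h
F = (AUC_ev/D_ev)/(AUC_iv/D_iv) = (5045.6/1000)/(1420/250) = 5.0456/5.68 = 0.8883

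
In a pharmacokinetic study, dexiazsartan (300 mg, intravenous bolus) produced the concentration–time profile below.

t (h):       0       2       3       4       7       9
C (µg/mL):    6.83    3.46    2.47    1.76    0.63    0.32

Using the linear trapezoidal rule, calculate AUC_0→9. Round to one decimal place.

AUC = 19.9 µg/mL·h

Trapezoidal AUC_0→9:
  [0→2]: (6.83+3.46)/2 × 2 = 10.29
  [2→3]: (3.46+2.47)/2 × 1 = 2.965
  [3→4]: (2.47+1.76)/2 × 1 = 2.115
  [4→7]: (1.76+0.63)/2 × 3 = 3.585
  [7→9]: (0.63+0.32)/2 × 2 = 0.95
  Sum = 19.905 µg/mL·h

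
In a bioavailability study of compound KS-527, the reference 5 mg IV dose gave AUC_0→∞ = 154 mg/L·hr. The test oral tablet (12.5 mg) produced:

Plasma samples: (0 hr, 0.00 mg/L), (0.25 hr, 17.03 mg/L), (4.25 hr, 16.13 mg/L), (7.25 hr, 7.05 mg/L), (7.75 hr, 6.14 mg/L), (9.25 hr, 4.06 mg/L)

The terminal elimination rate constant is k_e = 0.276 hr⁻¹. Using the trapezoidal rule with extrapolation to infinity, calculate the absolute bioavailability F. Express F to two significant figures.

F = 0.33

Trapezoidal AUC_0→9.25 (oral tablet):
  [0→0.25]: (0.00+17.03)/2 × 0.25 = 2.12875
  [0.25→4.25]: (17.03+16.13)/2 × 4 = 66.32
  [4.25→7.25]: (16.13+7.05)/2 × 3 = 34.77
  [7.25→7.75]: (7.05+6.14)/2 × 0.5 = 3.2975
  [7.75→9.25]: (6.14+4.06)/2 × 1.5 = 7.65
  Sum = 114.16625 mg/L·hr
Tail: C_last/k_e = 4.06/0.276 = 14.710
AUC_0→∞ (oral tablet) = 114.16625 + 14.710 = 128.87625 mg/L·hr
F = (AUC_ev/D_ev)/(AUC_iv/D_iv) = (128.87625/12.5)/(154/5) = 10.3101/30.8 = 0.3347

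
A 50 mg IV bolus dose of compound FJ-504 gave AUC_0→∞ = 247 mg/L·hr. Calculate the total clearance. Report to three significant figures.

CL = Dose_iv / AUC_0→∞
   = 50 / 247 = 0.202429 L/hr

CL = 0.202 L/hr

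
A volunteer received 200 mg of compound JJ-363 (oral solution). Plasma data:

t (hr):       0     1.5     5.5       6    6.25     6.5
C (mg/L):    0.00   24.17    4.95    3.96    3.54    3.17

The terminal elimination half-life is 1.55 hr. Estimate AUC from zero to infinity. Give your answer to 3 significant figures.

Trapezoidal AUC_0→6.5:
  [0→1.5]: (0.00+24.17)/2 × 1.5 = 18.1275
  [1.5→5.5]: (24.17+4.95)/2 × 4 = 58.24
  [5.5→6]: (4.95+3.96)/2 × 0.5 = 2.2275
  [6→6.25]: (3.96+3.54)/2 × 0.25 = 0.9375
  [6.25→6.5]: (3.54+3.17)/2 × 0.25 = 0.83875
  Sum = 80.37125 mg/L·hr
k_e = ln2 / t½ = 0.693147 / 1.55 = 0.4472 hr^-1
Extrapolated tail: C_last / k_e = 3.17 / 0.4472 = 7.089
AUC_0→∞ = 80.37125 + 7.089 = 87.46025 mg/L·hr

AUC = 87.5 mg/L·hr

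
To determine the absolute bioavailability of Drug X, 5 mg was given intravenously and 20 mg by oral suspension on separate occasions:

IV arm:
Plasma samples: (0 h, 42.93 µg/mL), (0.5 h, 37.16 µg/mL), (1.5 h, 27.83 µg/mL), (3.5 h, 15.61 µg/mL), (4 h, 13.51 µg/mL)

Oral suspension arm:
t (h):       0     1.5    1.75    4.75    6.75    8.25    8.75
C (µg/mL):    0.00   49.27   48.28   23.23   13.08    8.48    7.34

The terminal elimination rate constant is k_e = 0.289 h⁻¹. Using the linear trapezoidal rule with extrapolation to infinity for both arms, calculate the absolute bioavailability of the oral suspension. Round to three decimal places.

Trapezoidal AUC_0→4 (IV):
  [0→0.5]: (42.93+37.16)/2 × 0.5 = 20.0225
  [0.5→1.5]: (37.16+27.83)/2 × 1 = 32.495
  [1.5→3.5]: (27.83+15.61)/2 × 2 = 43.44
  [3.5→4]: (15.61+13.51)/2 × 0.5 = 7.28
  Sum = 103.2375 µg/mL·h
IV tail: 13.51/0.289 = 46.747; AUC_iv,0→∞ = 103.2375 + 46.747 = 149.9845 µg/mL·h
Trapezoidal AUC_0→8.75 (oral suspension):
  [0→1.5]: (0.00+49.27)/2 × 1.5 = 36.9525
  [1.5→1.75]: (49.27+48.28)/2 × 0.25 = 12.19375
  [1.75→4.75]: (48.28+23.23)/2 × 3 = 107.265
  [4.75→6.75]: (23.23+13.08)/2 × 2 = 36.31
  [6.75→8.25]: (13.08+8.48)/2 × 1.5 = 16.17
  [8.25→8.75]: (8.48+7.34)/2 × 0.5 = 3.955
  Sum = 212.84625 µg/mL·h
oral suspension tail: 7.34/0.289 = 25.398; AUC_ev,0→∞ = 212.84625 + 25.398 = 238.24425 µg/mL·h
F = (AUC_ev/D_ev)/(AUC_iv/D_iv) = (238.24425/20)/(149.9845/5) = 11.9122/29.9969 = 0.3971

F = 0.397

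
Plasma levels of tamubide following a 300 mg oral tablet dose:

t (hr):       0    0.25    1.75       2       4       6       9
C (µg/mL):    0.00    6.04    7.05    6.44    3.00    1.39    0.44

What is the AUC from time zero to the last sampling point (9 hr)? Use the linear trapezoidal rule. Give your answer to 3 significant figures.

AUC = 28.8 µg/mL·hr

Trapezoidal AUC_0→9:
  [0→0.25]: (0.00+6.04)/2 × 0.25 = 0.755
  [0.25→1.75]: (6.04+7.05)/2 × 1.5 = 9.8175
  [1.75→2]: (7.05+6.44)/2 × 0.25 = 1.68625
  [2→4]: (6.44+3.00)/2 × 2 = 9.44
  [4→6]: (3.00+1.39)/2 × 2 = 4.39
  [6→9]: (1.39+0.44)/2 × 3 = 2.745
  Sum = 28.83375 µg/mL·hr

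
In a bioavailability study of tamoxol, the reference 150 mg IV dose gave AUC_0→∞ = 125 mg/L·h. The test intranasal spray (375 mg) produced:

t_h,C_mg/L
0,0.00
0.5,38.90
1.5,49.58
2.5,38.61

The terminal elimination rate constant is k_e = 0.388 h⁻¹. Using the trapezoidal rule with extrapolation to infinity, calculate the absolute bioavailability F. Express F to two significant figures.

F = 0.63

Trapezoidal AUC_0→2.5 (intranasal spray):
  [0→0.5]: (0.00+38.90)/2 × 0.5 = 9.725
  [0.5→1.5]: (38.90+49.58)/2 × 1 = 44.24
  [1.5→2.5]: (49.58+38.61)/2 × 1 = 44.095
  Sum = 98.06 mg/L·h
Tail: C_last/k_e = 38.61/0.388 = 99.510
AUC_0→∞ (intranasal spray) = 98.06 + 99.510 = 197.57 mg/L·h
F = (AUC_ev/D_ev)/(AUC_iv/D_iv) = (197.57/375)/(125/150) = 0.526853/0.833333 = 0.6322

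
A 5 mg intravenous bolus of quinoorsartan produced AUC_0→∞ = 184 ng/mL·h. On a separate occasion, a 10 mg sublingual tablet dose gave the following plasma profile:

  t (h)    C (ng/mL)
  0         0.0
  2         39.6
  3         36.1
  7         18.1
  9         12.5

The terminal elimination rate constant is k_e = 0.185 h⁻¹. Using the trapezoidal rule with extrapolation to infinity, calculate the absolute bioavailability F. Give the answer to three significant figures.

F = 0.772

Trapezoidal AUC_0→9 (sublingual tablet):
  [0→2]: (0.0+39.6)/2 × 2 = 39.6
  [2→3]: (39.6+36.1)/2 × 1 = 37.85
  [3→7]: (36.1+18.1)/2 × 4 = 108.4
  [7→9]: (18.1+12.5)/2 × 2 = 30.6
  Sum = 216.45 ng/mL·h
Tail: C_last/k_e = 12.5/0.185 = 67.568
AUC_0→∞ (sublingual tablet) = 216.45 + 67.568 = 284.018 ng/mL·h
F = (AUC_ev/D_ev)/(AUC_iv/D_iv) = (284.018/10)/(184/5) = 28.4018/36.8 = 0.7718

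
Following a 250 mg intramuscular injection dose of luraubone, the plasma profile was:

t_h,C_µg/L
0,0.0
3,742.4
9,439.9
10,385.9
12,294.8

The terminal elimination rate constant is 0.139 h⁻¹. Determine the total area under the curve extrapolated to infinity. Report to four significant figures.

Trapezoidal AUC_0→12:
  [0→3]: (0.0+742.4)/2 × 3 = 1113.6
  [3→9]: (742.4+439.9)/2 × 6 = 3546.9
  [9→10]: (439.9+385.9)/2 × 1 = 412.9
  [10→12]: (385.9+294.8)/2 × 2 = 680.7
  Sum = 5754.1 µg/L·h
Extrapolated tail: C_last / k_e = 294.8 / 0.139 = 2120.863
AUC_0→∞ = 5754.1 + 2120.863 = 7874.963 µg/L·h

AUC = 7875 µg/L·h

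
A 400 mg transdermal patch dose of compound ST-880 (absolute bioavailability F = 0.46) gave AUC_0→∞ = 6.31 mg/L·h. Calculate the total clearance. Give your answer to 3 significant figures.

CL = 29.2 L/h

CL = F × Dose / AUC_0→∞
   = 0.46 × 400 / 6.31 = 29.1601 L/h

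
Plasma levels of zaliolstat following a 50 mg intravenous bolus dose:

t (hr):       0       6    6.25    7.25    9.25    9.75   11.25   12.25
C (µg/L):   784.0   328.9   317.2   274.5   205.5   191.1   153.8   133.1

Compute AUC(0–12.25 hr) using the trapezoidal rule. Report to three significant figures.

Trapezoidal AUC_0→12.25:
  [0→6]: (784.0+328.9)/2 × 6 = 3338.7
  [6→6.25]: (328.9+317.2)/2 × 0.25 = 80.7625
  [6.25→7.25]: (317.2+274.5)/2 × 1 = 295.85
  [7.25→9.25]: (274.5+205.5)/2 × 2 = 480.0
  [9.25→9.75]: (205.5+191.1)/2 × 0.5 = 99.15
  [9.75→11.25]: (191.1+153.8)/2 × 1.5 = 258.675
  [11.25→12.25]: (153.8+133.1)/2 × 1 = 143.45
  Sum = 4696.5875 µg/L·hr

AUC = 4700 µg/L·hr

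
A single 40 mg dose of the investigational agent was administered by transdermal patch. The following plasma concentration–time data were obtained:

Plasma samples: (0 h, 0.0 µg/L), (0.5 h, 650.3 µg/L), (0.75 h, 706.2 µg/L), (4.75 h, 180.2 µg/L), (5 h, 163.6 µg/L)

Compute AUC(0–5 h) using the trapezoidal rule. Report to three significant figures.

AUC = 2150 µg/L·h

Trapezoidal AUC_0→5:
  [0→0.5]: (0.0+650.3)/2 × 0.5 = 162.575
  [0.5→0.75]: (650.3+706.2)/2 × 0.25 = 169.5625
  [0.75→4.75]: (706.2+180.2)/2 × 4 = 1772.8
  [4.75→5]: (180.2+163.6)/2 × 0.25 = 42.975
  Sum = 2147.9125 µg/L·h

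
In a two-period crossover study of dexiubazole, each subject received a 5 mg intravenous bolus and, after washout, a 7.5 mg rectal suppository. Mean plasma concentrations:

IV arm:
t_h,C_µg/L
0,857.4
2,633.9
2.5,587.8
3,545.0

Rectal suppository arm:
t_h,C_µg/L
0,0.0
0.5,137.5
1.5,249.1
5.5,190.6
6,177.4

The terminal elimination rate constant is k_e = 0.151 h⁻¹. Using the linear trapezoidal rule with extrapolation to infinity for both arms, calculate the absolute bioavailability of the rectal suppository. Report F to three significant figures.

Trapezoidal AUC_0→3 (IV):
  [0→2]: (857.4+633.9)/2 × 2 = 1491.3
  [2→2.5]: (633.9+587.8)/2 × 0.5 = 305.425
  [2.5→3]: (587.8+545.0)/2 × 0.5 = 283.2
  Sum = 2079.925 µg/L·h
IV tail: 545.0/0.151 = 3609.272; AUC_iv,0→∞ = 2079.925 + 3609.272 = 5689.197 µg/L·h
Trapezoidal AUC_0→6 (rectal suppository):
  [0→0.5]: (0.0+137.5)/2 × 0.5 = 34.375
  [0.5→1.5]: (137.5+249.1)/2 × 1 = 193.3
  [1.5→5.5]: (249.1+190.6)/2 × 4 = 879.4
  [5.5→6]: (190.6+177.4)/2 × 0.5 = 92.0
  Sum = 1199.075 µg/L·h
rectal suppository tail: 177.4/0.151 = 1174.834; AUC_ev,0→∞ = 1199.075 + 1174.834 = 2373.909 µg/L·h
F = (AUC_ev/D_ev)/(AUC_iv/D_iv) = (2373.909/7.5)/(5689.197/5) = 316.5212/1137.8394 = 0.2782

F = 0.278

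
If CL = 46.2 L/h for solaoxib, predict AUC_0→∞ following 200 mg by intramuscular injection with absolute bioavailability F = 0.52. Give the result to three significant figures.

AUC_0→∞ = F × Dose / CL
        = 0.52 × 200 / 46.2 = 2.25108 mg/L·h

AUC = 2.25 mg/L·h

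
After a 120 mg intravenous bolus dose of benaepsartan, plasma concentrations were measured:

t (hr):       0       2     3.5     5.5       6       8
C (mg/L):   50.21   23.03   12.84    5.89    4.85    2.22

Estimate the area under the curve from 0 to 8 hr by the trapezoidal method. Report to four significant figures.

AUC = 128.6 mg/L·hr

Trapezoidal AUC_0→8:
  [0→2]: (50.21+23.03)/2 × 2 = 73.24
  [2→3.5]: (23.03+12.84)/2 × 1.5 = 26.9025
  [3.5→5.5]: (12.84+5.89)/2 × 2 = 18.73
  [5.5→6]: (5.89+4.85)/2 × 0.5 = 2.685
  [6→8]: (4.85+2.22)/2 × 2 = 7.07
  Sum = 128.6275 mg/L·hr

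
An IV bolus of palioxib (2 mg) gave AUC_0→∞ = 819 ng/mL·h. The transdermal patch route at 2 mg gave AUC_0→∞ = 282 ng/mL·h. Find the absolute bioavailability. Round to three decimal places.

F = 0.344

F = (AUC_ev / D_ev) / (AUC_iv / D_iv)
  = (282/2) / (819/2)
  = 141 / 409.5 = 0.3443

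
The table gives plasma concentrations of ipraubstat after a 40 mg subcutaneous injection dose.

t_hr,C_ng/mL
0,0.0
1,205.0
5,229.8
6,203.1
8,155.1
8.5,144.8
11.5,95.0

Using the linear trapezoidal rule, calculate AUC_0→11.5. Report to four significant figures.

Trapezoidal AUC_0→11.5:
  [0→1]: (0.0+205.0)/2 × 1 = 102.5
  [1→5]: (205.0+229.8)/2 × 4 = 869.6
  [5→6]: (229.8+203.1)/2 × 1 = 216.45
  [6→8]: (203.1+155.1)/2 × 2 = 358.2
  [8→8.5]: (155.1+144.8)/2 × 0.5 = 74.975
  [8.5→11.5]: (144.8+95.0)/2 × 3 = 359.7
  Sum = 1981.425 ng/mL·hr

AUC = 1981 ng/mL·hr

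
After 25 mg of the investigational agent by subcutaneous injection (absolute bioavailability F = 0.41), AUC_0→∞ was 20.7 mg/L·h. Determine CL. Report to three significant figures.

CL = F × Dose / AUC_0→∞
   = 0.41 × 25 / 20.7 = 0.495169 L/h

CL = 0.495 L/h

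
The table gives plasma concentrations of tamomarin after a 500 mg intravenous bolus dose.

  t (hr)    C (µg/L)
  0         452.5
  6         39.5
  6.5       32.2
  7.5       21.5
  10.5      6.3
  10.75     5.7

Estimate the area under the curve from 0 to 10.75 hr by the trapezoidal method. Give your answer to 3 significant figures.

AUC = 1560 µg/L·hr

Trapezoidal AUC_0→10.75:
  [0→6]: (452.5+39.5)/2 × 6 = 1476.0
  [6→6.5]: (39.5+32.2)/2 × 0.5 = 17.925
  [6.5→7.5]: (32.2+21.5)/2 × 1 = 26.85
  [7.5→10.5]: (21.5+6.3)/2 × 3 = 41.7
  [10.5→10.75]: (6.3+5.7)/2 × 0.25 = 1.5
  Sum = 1563.975 µg/L·hr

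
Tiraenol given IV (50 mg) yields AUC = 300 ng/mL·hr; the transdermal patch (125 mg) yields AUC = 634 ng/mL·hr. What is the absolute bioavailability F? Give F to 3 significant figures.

F = 0.845

F = (AUC_ev / D_ev) / (AUC_iv / D_iv)
  = (634/125) / (300/50)
  = 5.072 / 6 = 0.8453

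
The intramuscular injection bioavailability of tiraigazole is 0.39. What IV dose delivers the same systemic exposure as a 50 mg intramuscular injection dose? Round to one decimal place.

Systemic exposure from an extravascular dose = F × D_ev, so the equivalent IV dose is F × D_ev.
D_iv = F × D_ev = 0.39 × 50 = 19.5 mg

D_iv = 19.5 mg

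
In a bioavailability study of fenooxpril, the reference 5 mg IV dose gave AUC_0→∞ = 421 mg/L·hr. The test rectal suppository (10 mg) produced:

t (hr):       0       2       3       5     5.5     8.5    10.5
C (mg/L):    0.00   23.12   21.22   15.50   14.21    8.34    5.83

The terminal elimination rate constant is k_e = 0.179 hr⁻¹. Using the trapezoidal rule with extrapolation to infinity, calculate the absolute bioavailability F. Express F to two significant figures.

F = 0.20

Trapezoidal AUC_0→10.5 (rectal suppository):
  [0→2]: (0.00+23.12)/2 × 2 = 23.12
  [2→3]: (23.12+21.22)/2 × 1 = 22.17
  [3→5]: (21.22+15.50)/2 × 2 = 36.72
  [5→5.5]: (15.50+14.21)/2 × 0.5 = 7.4275
  [5.5→8.5]: (14.21+8.34)/2 × 3 = 33.825
  [8.5→10.5]: (8.34+5.83)/2 × 2 = 14.17
  Sum = 137.4325 mg/L·hr
Tail: C_last/k_e = 5.83/0.179 = 32.570
AUC_0→∞ (rectal suppository) = 137.4325 + 32.570 = 170.0025 mg/L·hr
F = (AUC_ev/D_ev)/(AUC_iv/D_iv) = (170.0025/10)/(421/5) = 17.00025/84.2 = 0.2019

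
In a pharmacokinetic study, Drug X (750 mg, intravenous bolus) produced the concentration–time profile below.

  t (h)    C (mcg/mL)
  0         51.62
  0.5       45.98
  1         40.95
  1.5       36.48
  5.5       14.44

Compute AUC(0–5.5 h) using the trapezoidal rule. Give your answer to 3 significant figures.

AUC = 167 mcg/mL·h

Trapezoidal AUC_0→5.5:
  [0→0.5]: (51.62+45.98)/2 × 0.5 = 24.4
  [0.5→1]: (45.98+40.95)/2 × 0.5 = 21.7325
  [1→1.5]: (40.95+36.48)/2 × 0.5 = 19.3575
  [1.5→5.5]: (36.48+14.44)/2 × 4 = 101.84
  Sum = 167.33 mcg/mL·h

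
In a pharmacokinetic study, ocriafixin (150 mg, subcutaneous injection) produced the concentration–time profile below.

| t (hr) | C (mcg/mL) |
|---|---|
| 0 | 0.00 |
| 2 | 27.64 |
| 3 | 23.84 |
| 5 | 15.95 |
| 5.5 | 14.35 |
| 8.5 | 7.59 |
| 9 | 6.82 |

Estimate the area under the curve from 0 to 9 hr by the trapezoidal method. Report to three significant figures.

Trapezoidal AUC_0→9:
  [0→2]: (0.00+27.64)/2 × 2 = 27.64
  [2→3]: (27.64+23.84)/2 × 1 = 25.74
  [3→5]: (23.84+15.95)/2 × 2 = 39.79
  [5→5.5]: (15.95+14.35)/2 × 0.5 = 7.575
  [5.5→8.5]: (14.35+7.59)/2 × 3 = 32.91
  [8.5→9]: (7.59+6.82)/2 × 0.5 = 3.6025
  Sum = 137.2575 mcg/mL·hr

AUC = 137 mcg/mL·hr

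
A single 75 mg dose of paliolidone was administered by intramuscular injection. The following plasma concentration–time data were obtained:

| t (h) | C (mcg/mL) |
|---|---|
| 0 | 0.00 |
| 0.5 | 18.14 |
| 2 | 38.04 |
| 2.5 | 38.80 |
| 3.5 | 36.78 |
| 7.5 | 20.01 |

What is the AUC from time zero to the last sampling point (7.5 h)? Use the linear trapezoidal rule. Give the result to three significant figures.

AUC = 217 mcg/mL·h

Trapezoidal AUC_0→7.5:
  [0→0.5]: (0.00+18.14)/2 × 0.5 = 4.535
  [0.5→2]: (18.14+38.04)/2 × 1.5 = 42.135
  [2→2.5]: (38.04+38.80)/2 × 0.5 = 19.21
  [2.5→3.5]: (38.80+36.78)/2 × 1 = 37.79
  [3.5→7.5]: (36.78+20.01)/2 × 4 = 113.58
  Sum = 217.25 mcg/mL·h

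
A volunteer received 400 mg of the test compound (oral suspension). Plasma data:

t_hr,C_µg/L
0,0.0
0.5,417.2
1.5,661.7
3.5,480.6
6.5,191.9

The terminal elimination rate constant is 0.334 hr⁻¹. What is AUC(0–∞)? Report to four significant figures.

AUC = 3369 µg/L·hr

Trapezoidal AUC_0→6.5:
  [0→0.5]: (0.0+417.2)/2 × 0.5 = 104.3
  [0.5→1.5]: (417.2+661.7)/2 × 1 = 539.45
  [1.5→3.5]: (661.7+480.6)/2 × 2 = 1142.3
  [3.5→6.5]: (480.6+191.9)/2 × 3 = 1008.75
  Sum = 2794.8 µg/L·hr
Extrapolated tail: C_last / k_e = 191.9 / 0.334 = 574.551
AUC_0→∞ = 2794.8 + 574.551 = 3369.351 µg/L·hr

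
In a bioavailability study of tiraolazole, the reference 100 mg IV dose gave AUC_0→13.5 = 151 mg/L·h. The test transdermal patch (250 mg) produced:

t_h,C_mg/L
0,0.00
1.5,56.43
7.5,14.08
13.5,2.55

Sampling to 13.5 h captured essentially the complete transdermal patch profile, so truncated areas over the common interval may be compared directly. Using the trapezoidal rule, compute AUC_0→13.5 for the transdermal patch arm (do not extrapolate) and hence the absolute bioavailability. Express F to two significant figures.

F = 0.80

Trapezoidal AUC_0→13.5 (transdermal patch):
  [0→1.5]: (0.00+56.43)/2 × 1.5 = 42.3225
  [1.5→7.5]: (56.43+14.08)/2 × 6 = 211.53
  [7.5→13.5]: (14.08+2.55)/2 × 6 = 49.89
  Sum = 303.7425 mg/L·h
F = (AUC_ev/D_ev)/(AUC_iv/D_iv) = (303.7425/250)/(151/100) = 1.21497/1.51 = 0.8046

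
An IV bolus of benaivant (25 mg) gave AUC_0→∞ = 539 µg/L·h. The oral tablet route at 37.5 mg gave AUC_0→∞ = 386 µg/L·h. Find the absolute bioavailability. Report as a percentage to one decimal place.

F = 47.7%

F = (AUC_ev / D_ev) / (AUC_iv / D_iv)
  = (386/37.5) / (539/25)
  = 10.2933 / 21.56 = 0.4774
  = 47.74%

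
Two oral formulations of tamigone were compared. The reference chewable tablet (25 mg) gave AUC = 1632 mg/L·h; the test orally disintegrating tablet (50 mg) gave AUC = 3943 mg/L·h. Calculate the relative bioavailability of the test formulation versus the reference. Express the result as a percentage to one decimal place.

F_rel = 120.8%

F_rel = (AUC_test/D_test) / (AUC_ref/D_ref)
      = (3943/50) / (1632/25)
      = 78.86 / 65.28 = 1.2080 = 120.80%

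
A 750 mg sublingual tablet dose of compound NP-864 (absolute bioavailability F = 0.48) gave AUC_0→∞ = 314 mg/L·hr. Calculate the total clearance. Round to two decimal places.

CL = F × Dose / AUC_0→∞
   = 0.48 × 750 / 314 = 1.1465 L/hr

CL = 1.15 L/hr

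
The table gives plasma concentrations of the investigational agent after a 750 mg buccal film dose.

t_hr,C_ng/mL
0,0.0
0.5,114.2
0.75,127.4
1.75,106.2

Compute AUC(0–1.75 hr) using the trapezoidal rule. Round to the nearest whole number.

Trapezoidal AUC_0→1.75:
  [0→0.5]: (0.0+114.2)/2 × 0.5 = 28.55
  [0.5→0.75]: (114.2+127.4)/2 × 0.25 = 30.2
  [0.75→1.75]: (127.4+106.2)/2 × 1 = 116.8
  Sum = 175.55 ng/mL·hr

AUC = 176 ng/mL·hr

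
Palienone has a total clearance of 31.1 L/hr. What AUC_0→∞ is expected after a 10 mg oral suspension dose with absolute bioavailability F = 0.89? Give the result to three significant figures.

AUC_0→∞ = F × Dose / CL
        = 0.89 × 10 / 31.1 = 0.286174 mg/L·hr

AUC = 0.286 mg/L·hr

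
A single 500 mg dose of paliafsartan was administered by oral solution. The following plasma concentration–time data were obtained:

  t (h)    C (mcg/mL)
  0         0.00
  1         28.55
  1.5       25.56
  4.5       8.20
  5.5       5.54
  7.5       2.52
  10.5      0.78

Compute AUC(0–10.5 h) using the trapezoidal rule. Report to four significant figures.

Trapezoidal AUC_0→10.5:
  [0→1]: (0.00+28.55)/2 × 1 = 14.275
  [1→1.5]: (28.55+25.56)/2 × 0.5 = 13.5275
  [1.5→4.5]: (25.56+8.20)/2 × 3 = 50.64
  [4.5→5.5]: (8.20+5.54)/2 × 1 = 6.87
  [5.5→7.5]: (5.54+2.52)/2 × 2 = 8.06
  [7.5→10.5]: (2.52+0.78)/2 × 3 = 4.95
  Sum = 98.3225 mcg/mL·h

AUC = 98.32 mcg/mL·h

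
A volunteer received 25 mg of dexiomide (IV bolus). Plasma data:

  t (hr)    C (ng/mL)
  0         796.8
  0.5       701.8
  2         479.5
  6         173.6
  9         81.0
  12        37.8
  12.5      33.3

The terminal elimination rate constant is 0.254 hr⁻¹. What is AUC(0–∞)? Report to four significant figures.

AUC = 3276 ng/mL·hr

Trapezoidal AUC_0→12.5:
  [0→0.5]: (796.8+701.8)/2 × 0.5 = 374.65
  [0.5→2]: (701.8+479.5)/2 × 1.5 = 885.975
  [2→6]: (479.5+173.6)/2 × 4 = 1306.2
  [6→9]: (173.6+81.0)/2 × 3 = 381.9
  [9→12]: (81.0+37.8)/2 × 3 = 178.2
  [12→12.5]: (37.8+33.3)/2 × 0.5 = 17.775
  Sum = 3144.7 ng/mL·hr
Extrapolated tail: C_last / k_e = 33.3 / 0.254 = 131.102
AUC_0→∞ = 3144.7 + 131.102 = 3275.802 ng/mL·hr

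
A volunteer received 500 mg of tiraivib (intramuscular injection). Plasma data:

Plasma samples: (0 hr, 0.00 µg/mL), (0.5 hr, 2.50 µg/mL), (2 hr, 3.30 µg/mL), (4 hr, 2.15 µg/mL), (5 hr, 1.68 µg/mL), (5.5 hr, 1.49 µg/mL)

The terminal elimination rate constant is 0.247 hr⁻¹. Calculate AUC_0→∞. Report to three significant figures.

Trapezoidal AUC_0→5.5:
  [0→0.5]: (0.00+2.50)/2 × 0.5 = 0.625
  [0.5→2]: (2.50+3.30)/2 × 1.5 = 4.35
  [2→4]: (3.30+2.15)/2 × 2 = 5.45
  [4→5]: (2.15+1.68)/2 × 1 = 1.915
  [5→5.5]: (1.68+1.49)/2 × 0.5 = 0.7925
  Sum = 13.1325 µg/mL·hr
Extrapolated tail: C_last / k_e = 1.49 / 0.247 = 6.032
AUC_0→∞ = 13.1325 + 6.032 = 19.1645 µg/mL·hr

AUC = 19.2 µg/mL·hr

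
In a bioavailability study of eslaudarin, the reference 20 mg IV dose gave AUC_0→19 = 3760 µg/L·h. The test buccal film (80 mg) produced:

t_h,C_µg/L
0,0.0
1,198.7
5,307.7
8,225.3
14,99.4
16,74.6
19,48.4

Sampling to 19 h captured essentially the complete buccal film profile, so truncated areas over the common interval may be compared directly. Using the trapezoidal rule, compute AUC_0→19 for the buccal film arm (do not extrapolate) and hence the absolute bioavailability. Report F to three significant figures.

Trapezoidal AUC_0→19 (buccal film):
  [0→1]: (0.0+198.7)/2 × 1 = 99.35
  [1→5]: (198.7+307.7)/2 × 4 = 1012.8
  [5→8]: (307.7+225.3)/2 × 3 = 799.5
  [8→14]: (225.3+99.4)/2 × 6 = 974.1
  [14→16]: (99.4+74.6)/2 × 2 = 174.0
  [16→19]: (74.6+48.4)/2 × 3 = 184.5
  Sum = 3244.25 µg/L·h
F = (AUC_ev/D_ev)/(AUC_iv/D_iv) = (3244.25/80)/(3760/20) = 40.553125/188 = 0.2157

F = 0.216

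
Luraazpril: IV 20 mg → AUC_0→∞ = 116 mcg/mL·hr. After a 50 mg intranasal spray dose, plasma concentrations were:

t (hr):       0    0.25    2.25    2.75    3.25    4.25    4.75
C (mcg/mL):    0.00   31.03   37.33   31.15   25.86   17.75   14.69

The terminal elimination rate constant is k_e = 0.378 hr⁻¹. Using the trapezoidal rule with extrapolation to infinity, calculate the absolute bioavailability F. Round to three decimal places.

F = 0.594

Trapezoidal AUC_0→4.75 (intranasal spray):
  [0→0.25]: (0.00+31.03)/2 × 0.25 = 3.87875
  [0.25→2.25]: (31.03+37.33)/2 × 2 = 68.36
  [2.25→2.75]: (37.33+31.15)/2 × 0.5 = 17.12
  [2.75→3.25]: (31.15+25.86)/2 × 0.5 = 14.2525
  [3.25→4.25]: (25.86+17.75)/2 × 1 = 21.805
  [4.25→4.75]: (17.75+14.69)/2 × 0.5 = 8.11
  Sum = 133.52625 mcg/mL·hr
Tail: C_last/k_e = 14.69/0.378 = 38.862
AUC_0→∞ (intranasal spray) = 133.52625 + 38.862 = 172.38825 mcg/mL·hr
F = (AUC_ev/D_ev)/(AUC_iv/D_iv) = (172.38825/50)/(116/20) = 3.447765/5.8 = 0.5944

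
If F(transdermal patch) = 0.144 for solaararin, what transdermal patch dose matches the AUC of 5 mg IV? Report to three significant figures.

For equal systemic exposure: F × D_ev = D_iv
D_ev = D_iv / F = 5 / 0.144 = 34.7222 mg

D_transdermal = 34.7 mg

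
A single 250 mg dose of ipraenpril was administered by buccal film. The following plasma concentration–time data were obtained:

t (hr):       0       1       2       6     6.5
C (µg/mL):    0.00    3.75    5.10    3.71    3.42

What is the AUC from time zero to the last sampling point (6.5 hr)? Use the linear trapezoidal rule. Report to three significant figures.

Trapezoidal AUC_0→6.5:
  [0→1]: (0.00+3.75)/2 × 1 = 1.875
  [1→2]: (3.75+5.10)/2 × 1 = 4.425
  [2→6]: (5.10+3.71)/2 × 4 = 17.62
  [6→6.5]: (3.71+3.42)/2 × 0.5 = 1.7825
  Sum = 25.7025 µg/mL·hr

AUC = 25.7 µg/mL·hr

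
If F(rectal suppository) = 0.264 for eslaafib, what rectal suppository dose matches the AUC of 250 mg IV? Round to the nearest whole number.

For equal systemic exposure: F × D_ev = D_iv
D_ev = D_iv / F = 250 / 0.264 = 946.97 mg

D_rectal = 947 mg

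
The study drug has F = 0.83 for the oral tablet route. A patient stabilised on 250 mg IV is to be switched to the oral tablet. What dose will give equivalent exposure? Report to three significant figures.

For equal systemic exposure: F × D_ev = D_iv
D_ev = D_iv / F = 250 / 0.83 = 301.205 mg

D_oral = 301 mg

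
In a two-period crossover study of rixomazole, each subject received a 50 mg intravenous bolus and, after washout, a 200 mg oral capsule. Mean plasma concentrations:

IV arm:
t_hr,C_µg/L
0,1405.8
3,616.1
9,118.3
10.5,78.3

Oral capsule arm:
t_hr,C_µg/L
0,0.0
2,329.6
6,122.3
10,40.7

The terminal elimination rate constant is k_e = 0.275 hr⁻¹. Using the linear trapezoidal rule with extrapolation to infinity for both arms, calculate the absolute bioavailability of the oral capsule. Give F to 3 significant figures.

Trapezoidal AUC_0→10.5 (IV):
  [0→3]: (1405.8+616.1)/2 × 3 = 3032.85
  [3→9]: (616.1+118.3)/2 × 6 = 2203.2
  [9→10.5]: (118.3+78.3)/2 × 1.5 = 147.45
  Sum = 5383.5 µg/L·hr
IV tail: 78.3/0.275 = 284.727; AUC_iv,0→∞ = 5383.5 + 284.727 = 5668.227 µg/L·hr
Trapezoidal AUC_0→10 (oral capsule):
  [0→2]: (0.0+329.6)/2 × 2 = 329.6
  [2→6]: (329.6+122.3)/2 × 4 = 903.8
  [6→10]: (122.3+40.7)/2 × 4 = 326.0
  Sum = 1559.4 µg/L·hr
oral capsule tail: 40.7/0.275 = 148.000; AUC_ev,0→∞ = 1559.4 + 148.000 = 1707.4 µg/L·hr
F = (AUC_ev/D_ev)/(AUC_iv/D_iv) = (1707.4/200)/(5668.227/50) = 8.537/113.36454 = 0.0753

F = 0.0753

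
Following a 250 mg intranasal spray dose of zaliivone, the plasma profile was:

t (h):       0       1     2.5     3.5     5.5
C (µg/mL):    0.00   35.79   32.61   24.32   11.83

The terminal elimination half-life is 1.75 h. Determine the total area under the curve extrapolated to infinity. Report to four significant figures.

Trapezoidal AUC_0→5.5:
  [0→1]: (0.00+35.79)/2 × 1 = 17.895
  [1→2.5]: (35.79+32.61)/2 × 1.5 = 51.3
  [2.5→3.5]: (32.61+24.32)/2 × 1 = 28.465
  [3.5→5.5]: (24.32+11.83)/2 × 2 = 36.15
  Sum = 133.81 µg/mL·h
k_e = ln2 / t½ = 0.693147 / 1.75 = 0.3961 h^-1
Extrapolated tail: C_last / k_e = 11.83 / 0.3961 = 29.866
AUC_0→∞ = 133.81 + 29.866 = 163.676 µg/mL·h

AUC = 163.7 µg/mL·h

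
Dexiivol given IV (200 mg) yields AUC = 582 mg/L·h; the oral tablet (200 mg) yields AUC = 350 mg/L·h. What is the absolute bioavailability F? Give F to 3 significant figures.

F = 0.601

F = (AUC_ev / D_ev) / (AUC_iv / D_iv)
  = (350/200) / (582/200)
  = 1.75 / 2.91 = 0.6014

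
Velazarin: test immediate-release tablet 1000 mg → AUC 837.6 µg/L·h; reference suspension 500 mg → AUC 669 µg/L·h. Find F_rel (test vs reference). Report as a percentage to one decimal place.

F_rel = (AUC_test/D_test) / (AUC_ref/D_ref)
      = (837.6/1000) / (669/500)
      = 0.8376 / 1.338 = 0.6260 = 62.60%

F_rel = 62.6%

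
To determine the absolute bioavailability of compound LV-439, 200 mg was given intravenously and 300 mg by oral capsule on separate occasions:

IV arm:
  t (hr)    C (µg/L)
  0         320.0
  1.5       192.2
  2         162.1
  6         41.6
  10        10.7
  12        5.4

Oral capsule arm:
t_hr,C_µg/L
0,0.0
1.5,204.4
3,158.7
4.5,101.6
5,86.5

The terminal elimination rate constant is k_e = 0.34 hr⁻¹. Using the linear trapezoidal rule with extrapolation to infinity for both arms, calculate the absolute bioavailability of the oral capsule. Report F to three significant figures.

Trapezoidal AUC_0→12 (IV):
  [0→1.5]: (320.0+192.2)/2 × 1.5 = 384.15
  [1.5→2]: (192.2+162.1)/2 × 0.5 = 88.575
  [2→6]: (162.1+41.6)/2 × 4 = 407.4
  [6→10]: (41.6+10.7)/2 × 4 = 104.6
  [10→12]: (10.7+5.4)/2 × 2 = 16.1
  Sum = 1000.825 µg/L·hr
IV tail: 5.4/0.34 = 15.882; AUC_iv,0→∞ = 1000.825 + 15.882 = 1016.707 µg/L·hr
Trapezoidal AUC_0→5 (oral capsule):
  [0→1.5]: (0.0+204.4)/2 × 1.5 = 153.3
  [1.5→3]: (204.4+158.7)/2 × 1.5 = 272.325
  [3→4.5]: (158.7+101.6)/2 × 1.5 = 195.225
  [4.5→5]: (101.6+86.5)/2 × 0.5 = 47.025
  Sum = 667.875 µg/L·hr
oral capsule tail: 86.5/0.34 = 254.412; AUC_ev,0→∞ = 667.875 + 254.412 = 922.287 µg/L·hr
F = (AUC_ev/D_ev)/(AUC_iv/D_iv) = (922.287/300)/(1016.707/200) = 3.07429/5.083535 = 0.6048

F = 0.605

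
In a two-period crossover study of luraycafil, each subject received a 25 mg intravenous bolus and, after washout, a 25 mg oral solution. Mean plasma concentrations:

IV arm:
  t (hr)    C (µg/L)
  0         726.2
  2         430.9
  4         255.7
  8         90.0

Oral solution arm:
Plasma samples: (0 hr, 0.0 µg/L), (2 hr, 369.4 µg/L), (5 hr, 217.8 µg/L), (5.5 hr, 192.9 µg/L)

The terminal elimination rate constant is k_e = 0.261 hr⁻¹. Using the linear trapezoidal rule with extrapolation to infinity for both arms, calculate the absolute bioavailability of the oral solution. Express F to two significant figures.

Trapezoidal AUC_0→8 (IV):
  [0→2]: (726.2+430.9)/2 × 2 = 1157.1
  [2→4]: (430.9+255.7)/2 × 2 = 686.6
  [4→8]: (255.7+90.0)/2 × 4 = 691.4
  Sum = 2535.1 µg/L·hr
IV tail: 90.0/0.261 = 344.828; AUC_iv,0→∞ = 2535.1 + 344.828 = 2879.928 µg/L·hr
Trapezoidal AUC_0→5.5 (oral solution):
  [0→2]: (0.0+369.4)/2 × 2 = 369.4
  [2→5]: (369.4+217.8)/2 × 3 = 880.8
  [5→5.5]: (217.8+192.9)/2 × 0.5 = 102.675
  Sum = 1352.875 µg/L·hr
oral solution tail: 192.9/0.261 = 739.080; AUC_ev,0→∞ = 1352.875 + 739.080 = 2091.955 µg/L·hr
F = (AUC_ev/D_ev)/(AUC_iv/D_iv) = (2091.955/25)/(2879.928/25) = 83.6782/115.19712 = 0.7264

F = 0.73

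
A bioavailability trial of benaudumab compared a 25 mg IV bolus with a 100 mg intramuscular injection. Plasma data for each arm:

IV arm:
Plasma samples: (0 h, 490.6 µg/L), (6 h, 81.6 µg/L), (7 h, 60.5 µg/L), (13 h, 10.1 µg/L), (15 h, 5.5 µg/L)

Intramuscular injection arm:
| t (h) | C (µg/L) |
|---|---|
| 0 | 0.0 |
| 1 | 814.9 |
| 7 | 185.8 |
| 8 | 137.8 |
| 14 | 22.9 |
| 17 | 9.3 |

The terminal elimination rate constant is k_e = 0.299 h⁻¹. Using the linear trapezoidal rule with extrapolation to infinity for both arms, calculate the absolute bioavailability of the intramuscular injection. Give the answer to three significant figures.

F = 0.508

Trapezoidal AUC_0→15 (IV):
  [0→6]: (490.6+81.6)/2 × 6 = 1716.6
  [6→7]: (81.6+60.5)/2 × 1 = 71.05
  [7→13]: (60.5+10.1)/2 × 6 = 211.8
  [13→15]: (10.1+5.5)/2 × 2 = 15.6
  Sum = 2015.05 µg/L·h
IV tail: 5.5/0.299 = 18.395; AUC_iv,0→∞ = 2015.05 + 18.395 = 2033.445 µg/L·h
Trapezoidal AUC_0→17 (intramuscular injection):
  [0→1]: (0.0+814.9)/2 × 1 = 407.45
  [1→7]: (814.9+185.8)/2 × 6 = 3002.1
  [7→8]: (185.8+137.8)/2 × 1 = 161.8
  [8→14]: (137.8+22.9)/2 × 6 = 482.1
  [14→17]: (22.9+9.3)/2 × 3 = 48.3
  Sum = 4101.75 µg/L·h
intramuscular injection tail: 9.3/0.299 = 31.104; AUC_ev,0→∞ = 4101.75 + 31.104 = 4132.854 µg/L·h
F = (AUC_ev/D_ev)/(AUC_iv/D_iv) = (4132.854/100)/(2033.445/25) = 41.32854/81.3378 = 0.5081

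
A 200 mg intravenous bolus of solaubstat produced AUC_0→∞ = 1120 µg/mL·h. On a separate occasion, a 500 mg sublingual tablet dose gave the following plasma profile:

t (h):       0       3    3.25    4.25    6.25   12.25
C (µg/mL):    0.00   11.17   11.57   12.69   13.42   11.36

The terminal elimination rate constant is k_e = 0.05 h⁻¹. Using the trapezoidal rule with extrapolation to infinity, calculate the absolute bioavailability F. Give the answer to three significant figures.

Trapezoidal AUC_0→12.25 (sublingual tablet):
  [0→3]: (0.00+11.17)/2 × 3 = 16.755
  [3→3.25]: (11.17+11.57)/2 × 0.25 = 2.8425
  [3.25→4.25]: (11.57+12.69)/2 × 1 = 12.13
  [4.25→6.25]: (12.69+13.42)/2 × 2 = 26.11
  [6.25→12.25]: (13.42+11.36)/2 × 6 = 74.34
  Sum = 132.1775 µg/mL·h
Tail: C_last/k_e = 11.36/0.05 = 227.200
AUC_0→∞ (sublingual tablet) = 132.1775 + 227.200 = 359.3775 µg/mL·h
F = (AUC_ev/D_ev)/(AUC_iv/D_iv) = (359.3775/500)/(1120/200) = 0.718755/5.6 = 0.1283

F = 0.128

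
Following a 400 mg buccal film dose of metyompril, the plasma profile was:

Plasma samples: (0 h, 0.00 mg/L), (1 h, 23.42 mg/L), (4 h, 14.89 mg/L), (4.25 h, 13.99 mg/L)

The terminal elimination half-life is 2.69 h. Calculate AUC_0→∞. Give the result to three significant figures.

AUC = 127 mg/L·h

Trapezoidal AUC_0→4.25:
  [0→1]: (0.00+23.42)/2 × 1 = 11.71
  [1→4]: (23.42+14.89)/2 × 3 = 57.465
  [4→4.25]: (14.89+13.99)/2 × 0.25 = 3.61
  Sum = 72.785 mg/L·h
k_e = ln2 / t½ = 0.693147 / 2.69 = 0.2577 h^-1
Extrapolated tail: C_last / k_e = 13.99 / 0.2577 = 54.288
AUC_0→∞ = 72.785 + 54.288 = 127.073 mg/L·h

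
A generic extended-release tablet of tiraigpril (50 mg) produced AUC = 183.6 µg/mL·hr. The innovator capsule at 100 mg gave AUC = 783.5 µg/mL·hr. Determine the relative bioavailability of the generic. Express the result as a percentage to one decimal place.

F_rel = 46.9%

F_rel = (AUC_test/D_test) / (AUC_ref/D_ref)
      = (183.6/50) / (783.5/100)
      = 3.672 / 7.835 = 0.4687 = 46.87%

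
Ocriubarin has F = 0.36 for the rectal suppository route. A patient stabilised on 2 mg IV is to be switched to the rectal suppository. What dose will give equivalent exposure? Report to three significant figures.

D_rectal = 5.56 mg

For equal systemic exposure: F × D_ev = D_iv
D_ev = D_iv / F = 2 / 0.36 = 5.55556 mg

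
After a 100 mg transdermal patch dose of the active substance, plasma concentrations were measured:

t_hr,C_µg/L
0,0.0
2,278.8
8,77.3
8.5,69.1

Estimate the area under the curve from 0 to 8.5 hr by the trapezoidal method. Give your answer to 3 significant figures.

Trapezoidal AUC_0→8.5:
  [0→2]: (0.0+278.8)/2 × 2 = 278.8
  [2→8]: (278.8+77.3)/2 × 6 = 1068.3
  [8→8.5]: (77.3+69.1)/2 × 0.5 = 36.6
  Sum = 1383.7 µg/L·hr

AUC = 1380 µg/L·hr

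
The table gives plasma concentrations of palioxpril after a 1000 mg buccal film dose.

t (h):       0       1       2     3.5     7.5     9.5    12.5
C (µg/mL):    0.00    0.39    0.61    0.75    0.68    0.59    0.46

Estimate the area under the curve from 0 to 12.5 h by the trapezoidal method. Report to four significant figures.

Trapezoidal AUC_0→12.5:
  [0→1]: (0.00+0.39)/2 × 1 = 0.195
  [1→2]: (0.39+0.61)/2 × 1 = 0.5
  [2→3.5]: (0.61+0.75)/2 × 1.5 = 1.02
  [3.5→7.5]: (0.75+0.68)/2 × 4 = 2.86
  [7.5→9.5]: (0.68+0.59)/2 × 2 = 1.27
  [9.5→12.5]: (0.59+0.46)/2 × 3 = 1.575
  Sum = 7.42 µg/mL·h

AUC = 7.420 µg/mL·h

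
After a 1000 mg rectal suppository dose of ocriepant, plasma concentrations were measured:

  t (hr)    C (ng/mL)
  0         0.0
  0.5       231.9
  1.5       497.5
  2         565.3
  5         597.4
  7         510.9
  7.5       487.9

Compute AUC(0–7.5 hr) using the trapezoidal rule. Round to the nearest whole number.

AUC = 3790 ng/mL·hr

Trapezoidal AUC_0→7.5:
  [0→0.5]: (0.0+231.9)/2 × 0.5 = 57.975
  [0.5→1.5]: (231.9+497.5)/2 × 1 = 364.7
  [1.5→2]: (497.5+565.3)/2 × 0.5 = 265.7
  [2→5]: (565.3+597.4)/2 × 3 = 1744.05
  [5→7]: (597.4+510.9)/2 × 2 = 1108.3
  [7→7.5]: (510.9+487.9)/2 × 0.5 = 249.7
  Sum = 3790.425 ng/mL·hr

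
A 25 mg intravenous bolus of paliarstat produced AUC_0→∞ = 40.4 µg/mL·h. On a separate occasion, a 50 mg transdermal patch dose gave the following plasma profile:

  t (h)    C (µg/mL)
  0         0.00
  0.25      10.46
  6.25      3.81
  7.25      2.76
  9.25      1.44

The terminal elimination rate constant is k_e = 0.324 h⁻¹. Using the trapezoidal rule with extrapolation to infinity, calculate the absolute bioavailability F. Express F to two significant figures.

Trapezoidal AUC_0→9.25 (transdermal patch):
  [0→0.25]: (0.00+10.46)/2 × 0.25 = 1.3075
  [0.25→6.25]: (10.46+3.81)/2 × 6 = 42.81
  [6.25→7.25]: (3.81+2.76)/2 × 1 = 3.285
  [7.25→9.25]: (2.76+1.44)/2 × 2 = 4.2
  Sum = 51.6025 µg/mL·h
Tail: C_last/k_e = 1.44/0.324 = 4.444
AUC_0→∞ (transdermal patch) = 51.6025 + 4.444 = 56.0465 µg/mL·h
F = (AUC_ev/D_ev)/(AUC_iv/D_iv) = (56.0465/50)/(40.4/25) = 1.12093/1.616 = 0.6936

F = 0.69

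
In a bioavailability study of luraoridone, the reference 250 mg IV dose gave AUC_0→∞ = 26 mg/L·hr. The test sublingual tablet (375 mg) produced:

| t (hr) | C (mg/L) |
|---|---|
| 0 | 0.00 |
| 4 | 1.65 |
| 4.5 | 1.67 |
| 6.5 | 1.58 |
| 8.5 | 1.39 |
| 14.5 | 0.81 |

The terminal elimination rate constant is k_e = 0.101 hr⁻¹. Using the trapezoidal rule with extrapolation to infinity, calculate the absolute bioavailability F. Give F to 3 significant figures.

F = 0.640

Trapezoidal AUC_0→14.5 (sublingual tablet):
  [0→4]: (0.00+1.65)/2 × 4 = 3.3
  [4→4.5]: (1.65+1.67)/2 × 0.5 = 0.83
  [4.5→6.5]: (1.67+1.58)/2 × 2 = 3.25
  [6.5→8.5]: (1.58+1.39)/2 × 2 = 2.97
  [8.5→14.5]: (1.39+0.81)/2 × 6 = 6.6
  Sum = 16.95 mg/L·hr
Tail: C_last/k_e = 0.81/0.101 = 8.020
AUC_0→∞ (sublingual tablet) = 16.95 + 8.020 = 24.97 mg/L·hr
F = (AUC_ev/D_ev)/(AUC_iv/D_iv) = (24.97/375)/(26/250) = 0.0665867/0.104 = 0.6403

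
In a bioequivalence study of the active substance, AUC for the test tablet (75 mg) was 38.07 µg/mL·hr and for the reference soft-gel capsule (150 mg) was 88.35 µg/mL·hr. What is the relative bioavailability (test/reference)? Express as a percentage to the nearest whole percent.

F_rel = (AUC_test/D_test) / (AUC_ref/D_ref)
      = (38.07/75) / (88.35/150)
      = 0.5076 / 0.589 = 0.8618 = 86.18%

F_rel = 86%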